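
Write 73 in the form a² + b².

We need to find integers a, b > 0 such that a² + b² = 73.
Trying a = 3: b² = 73 - 3² = 73 - 9 = 64
b = 8
Check: 3² + 8² = 9 + 64 = 73 ✓

73 = 3² + 8²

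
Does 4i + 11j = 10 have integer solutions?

Step 1: Compute gcd(4, 11).
gcd(4, 11) = 1

Step 2: Check divisibility.
Does 1 divide 10? 10 = 1 x 10, so yes.

By the theorem on linear Diophantine equations, 4i + 11j = 10 has integer solutions if and only if gcd(4, 11) divides 10. Since 1 | 10, solutions exist.

Yes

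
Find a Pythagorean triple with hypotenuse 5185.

We need a² + b² = 5185² = 26884225.
Trying: 3225² + 4060² = 10400625 + 16483600 = 26884225 ✓

(3225, 4060, 5185)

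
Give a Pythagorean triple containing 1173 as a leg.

We need the other leg and hypotenuse such that 1173² + x² = c².
Take x = 360, c = 1227: 1173² + 360² = 1375929 + 129600 = 1505529 = 1227² ✓
Triple: (1173, 360, 1227)

(1173, 360, 1227)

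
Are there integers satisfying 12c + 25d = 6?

Step 1: Compute gcd(12, 25).
gcd(12, 25) = 1

Step 2: Check divisibility.
Does 1 divide 6? 6 = 1 x 6, so yes.

By the theorem on linear Diophantine equations, 12c + 25d = 6 has integer solutions if and only if gcd(12, 25) divides 6. Since 1 | 6, solutions exist.

Yes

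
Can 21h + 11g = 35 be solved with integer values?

Step 1: Compute gcd(21, 11).
gcd(21, 11) = 1

Step 2: Check divisibility.
Does 1 divide 35? 35 = 1 x 35, so yes.

By the theorem on linear Diophantine equations, 21h + 11g = 35 has integer solutions if and only if gcd(21, 11) divides 35. Since 1 | 35, solutions exist.

Yes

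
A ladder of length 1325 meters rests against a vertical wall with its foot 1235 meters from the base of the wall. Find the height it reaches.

The ladder, wall, and ground form a right triangle with hypotenuse 1325 and one leg 1235.
By the Pythagorean theorem: h² = 1325² - 1235² = 1755625 - 1525225 = 230400
h = √230400 = 480 meters

480 meters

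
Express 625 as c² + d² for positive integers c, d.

We need to find integers c, d > 0 such that c² + d² = 625.
Trying c = 7: d² = 625 - 7² = 625 - 49 = 576
d = 24
Check: 7² + 24² = 49 + 576 = 625 ✓

625 = 7² + 24²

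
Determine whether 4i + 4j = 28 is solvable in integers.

Step 1: Compute gcd(4, 4).
gcd(4, 4) = 4

Step 2: Check divisibility.
Does 4 divide 28? 28 = 4 x 7, so yes.

By the theorem on linear Diophantine equations, 4i + 4j = 28 has integer solutions if and only if gcd(4, 4) divides 28. Since 4 | 28, solutions exist.

Yes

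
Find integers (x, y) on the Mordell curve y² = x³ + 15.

Try small integer x values and check whether x³ + 15 is a perfect square.
x = 1: x³ + 15 = 1³ + 15 = 1 + 15 = 16
Is 16 a perfect square? 4² = 16 ✓
So (x, y) = (1, -4) is a solution.

x = 1, y = -4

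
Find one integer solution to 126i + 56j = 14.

Step 1: Check solvability.
gcd(126, 56) = 14
Since 14 divides 14, solutions exist.

Step 2: Apply extended Euclidean algorithm to find gcd.
We find integers such that 126*x0 + 56*y0 = 14

Step 3: Scale the particular solution.
Multiply by 14/14 = 1:
i = 1, j = -2

Step 4: Verify.
126*(1) + 56*(-2) = 14 = 14 ✓

i = 1, j = -2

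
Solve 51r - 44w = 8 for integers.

Step 1: Check solvability.
gcd(51, 44) = 1
Since 1 divides 8, solutions exist.

Step 2: Apply extended Euclidean algorithm to find gcd.
We find integers such that 51*x0 + 44*y0 = 1

Step 3: Scale the particular solution.
Multiply by 8/1 = 8:
r = 152, w = 176

Step 4: Verify.
51*(152) - 44*(176) = 8 = 8 ✓

r = 152, w = 176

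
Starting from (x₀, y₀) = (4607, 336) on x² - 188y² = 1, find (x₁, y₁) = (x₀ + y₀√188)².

Solutions to x² - Dy² = 1 are generated by powers of (x₀ + y₀√D).
The next solution satisfies x₁ + y₁√188 = (x₀ + y₀√188)², giving:
x₁ = x₀² + 188y₀² = 4607² + 188·336² = 21224449 + 21224448 = 42448897
y₁ = 2x₀y₀ = 2·4607·336 = 3095904

Verify: 42448897² - 188·3095904² = 1801908856516609 - 1801908856516608 = 1 ✓

x = 42448897, y = 3095904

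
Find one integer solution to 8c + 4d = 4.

Step 1: Check solvability.
gcd(8, 4) = 4
Since 4 divides 4, solutions exist.

Step 2: Apply extended Euclidean algorithm to find gcd.
We find integers such that 8*x0 + 4*y0 = 4

Step 3: Scale the particular solution.
Multiply by 4/4 = 1:
c = 0, d = 1

Step 4: Verify.
8*(0) + 4*(1) = 4 = 4 ✓

c = 0, d = 1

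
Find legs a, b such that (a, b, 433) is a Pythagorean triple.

We need a² + b² = 433² = 187489.
Trying: 145² + 408² = 21025 + 166464 = 187489 ✓

(145, 408, 433)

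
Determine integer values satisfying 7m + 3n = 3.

Step 1: Check solvability.
gcd(7, 3) = 1
Since 1 divides 3, solutions exist.

Step 2: Apply extended Euclidean algorithm to find gcd.
We find integers such that 7*x0 + 3*y0 = 1

Step 3: Scale the particular solution.
Multiply by 3/1 = 3:
m = 3, n = -6

Step 4: Verify.
7*(3) + 3*(-6) = 3 = 3 ✓

m = 3, n = -6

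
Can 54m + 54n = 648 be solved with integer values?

Step 1: Compute gcd(54, 54).
gcd(54, 54) = 54

Step 2: Check divisibility.
Does 54 divide 648? 648 = 54 x 12, so yes.

By the theorem on linear Diophantine equations, 54m + 54n = 648 has integer solutions if and only if gcd(54, 54) divides 648. Since 54 | 648, solutions exist.

Yes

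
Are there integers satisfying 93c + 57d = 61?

Step 1: Compute gcd(93, 57).
gcd(93, 57) = 3

Step 2: Check divisibility.
Does 3 divide 61? 61 = 3 x 20 + 1, so no.

By the theorem on linear Diophantine equations, 93c + 57d = 61 has integer solutions if and only if gcd(93, 57) divides 61. Since 3 does not divide 61, no solutions exist.

No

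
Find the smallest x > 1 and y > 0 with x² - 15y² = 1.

We seek the smallest positive integers (x, y) with x² - 15y² = 1, i.e., x² = 15y² + 1.
Try successive y values:
y = 1: x² = 15·1² + 1 = 16, x = 4 ✓

Verify: 4² - 15·1² = 16 - 15 = 1 ✓

x = 4, y = 1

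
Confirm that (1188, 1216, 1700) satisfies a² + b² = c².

Compute a² + b² = 1188² + 1216² = 1411344 + 1478656 = 2890000
Compute c² = 1700² = 2890000
Since 2890000 = 2890000, confirmed.

Yes, it is a Pythagorean triple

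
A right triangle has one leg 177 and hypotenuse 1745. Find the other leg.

b² = c² - a² = 3045025 - 31329 = 3013696
b = 1736

1736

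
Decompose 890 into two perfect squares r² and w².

We need to find integers r, w > 0 such that r² + w² = 890.
Trying r = 7: w² = 890 - 7² = 890 - 49 = 841
w = 29
Check: 7² + 29² = 49 + 841 = 890 ✓

890 = 7² + 29²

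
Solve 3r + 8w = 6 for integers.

Step 1: Check solvability.
gcd(3, 8) = 1
Since 1 divides 6, solutions exist.

Step 2: Apply extended Euclidean algorithm to find gcd.
We find integers such that 3*x0 + 8*y0 = 1

Step 3: Scale the particular solution.
Multiply by 6/1 = 6:
r = 18, w = -6

Step 4: Verify.
3*(18) + 8*(-6) = 6 = 6 ✓

r = 18, w = -6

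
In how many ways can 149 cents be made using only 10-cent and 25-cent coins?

We need non-negative integers (x, y) with 10x + 25y = 149.
For each x from 0 to 14, check if (149 - 10x) is a non-negative multiple of 25.
Solutions (x, y): none
Count: 0

0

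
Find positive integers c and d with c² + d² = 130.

We need to find integers c, d > 0 such that c² + d² = 130.
Trying c = 3: d² = 130 - 3² = 130 - 9 = 121
d = 11
Check: 3² + 11² = 9 + 121 = 130 ✓

130 = 3² + 11²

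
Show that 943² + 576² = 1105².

Compute a² + b² = 943² + 576² = 889249 + 331776 = 1221025
Compute c² = 1105² = 1221025
Since 1221025 = 1221025, confirmed.

Yes, it is a Pythagorean triple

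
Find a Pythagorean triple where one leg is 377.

We need the other leg and hypotenuse such that 377² + x² = c².
Take x = 336, c = 505: 377² + 336² = 142129 + 112896 = 255025 = 505² ✓
Triple: (377, 336, 505)

(377, 336, 505)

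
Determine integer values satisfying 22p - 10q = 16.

Step 1: Check solvability.
gcd(22, 10) = 2
Since 2 divides 16, solutions exist.

Step 2: Apply extended Euclidean algorithm to find gcd.
We find integers such that 22*x0 + 10*y0 = 2

Step 3: Scale the particular solution.
Multiply by 16/2 = 8:
p = 8, q = 16

Step 4: Verify.
22*(8) - 10*(16) = 16 = 16 ✓

p = 8, q = 16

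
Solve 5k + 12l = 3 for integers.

Step 1: Check solvability.
gcd(5, 12) = 1
Since 1 divides 3, solutions exist.

Step 2: Apply extended Euclidean algorithm to find gcd.
We find integers such that 5*x0 + 12*y0 = 1

Step 3: Scale the particular solution.
Multiply by 3/1 = 3:
k = 15, l = -6

Step 4: Verify.
5*(15) + 12*(-6) = 3 = 3 ✓

k = 15, l = -6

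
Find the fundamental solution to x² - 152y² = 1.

We seek the smallest positive integers (x, y) with x² - 152y² = 1, i.e., x² = 152y² + 1.
Try successive y values:
y = 1: x² = 152·1² + 1 = 153, not a perfect square
y = 2: x² = 152·2² + 1 = 609, not a perfect square
y = 3: x² = 152·3² + 1 = 1369, x = 37 ✓

Verify: 37² - 152·3² = 1369 - 1368 = 1 ✓

x = 37, y = 3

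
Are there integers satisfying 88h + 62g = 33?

Step 1: Compute gcd(88, 62).
gcd(88, 62) = 2

Step 2: Check divisibility.
Does 2 divide 33? 33 = 2 x 16 + 1, so no.

By the theorem on linear Diophantine equations, 88h + 62g = 33 has integer solutions if and only if gcd(88, 62) divides 33. Since 2 does not divide 33, no solutions exist.

No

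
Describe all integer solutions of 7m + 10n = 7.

Step 1: Compute gcd(7, 10) = 1.
Since 1 divides 7, solutions exist.

Step 2: Find a particular solution using extended Euclidean algorithm.
We get m₀ = 21, n₀ = -14.
Check: 7*21 + 10*-14 = 7 = 7 ✓

Step 3: Write the general solution.
m = 21 + (10/1)t = 21 + 10t
n = -14 - (7/1)t = -14 - 7t
for any integer t.

m = 21 + 10t, n = -14 - 7t for integer t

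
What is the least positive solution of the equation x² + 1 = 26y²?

We need x² = 26y² - 1. Try successive y:
y = 1: x² = 26·1² - 1 = 25 = 5² ✓
Check: 5² - 26·1² = 25 - 26 = -1 ✓

x = 5, y = 1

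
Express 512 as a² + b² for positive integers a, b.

We need to find integers a, b > 0 such that a² + b² = 512.
Trying a = 16: b² = 512 - 16² = 512 - 256 = 256
b = 16
Check: 16² + 16² = 256 + 256 = 512 ✓

512 = 16² + 16²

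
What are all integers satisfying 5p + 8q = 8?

Step 1: Compute gcd(5, 8) = 1.
Since 1 divides 8, solutions exist.

Step 2: Find a particular solution using extended Euclidean algorithm.
We get p₀ = -24, q₀ = 16.
Check: 5*-24 + 8*16 = 8 = 8 ✓

Step 3: Write the general solution.
p = -24 + (8/1)t = -24 + 8t
q = 16 - (5/1)t = 16 - 5t
for any integer t.

p = -24 + 8t, q = 16 - 5t for integer t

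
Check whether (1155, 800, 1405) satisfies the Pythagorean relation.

Compute a² + b²:
1155² + 800² = 1334025 + 640000 = 1974025
Compute c²:
1405² = 1974025
Since 1974025 = 1974025, it is a Pythagorean triple.

Yes, it is a Pythagorean triple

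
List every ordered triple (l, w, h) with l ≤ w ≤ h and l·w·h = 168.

Iterate l from 1 to ⌊168^(1/3)⌋. For each l dividing 168, iterate w ≥ l with w dividing 168/l, and set h = 168/(l·w).
Triples found (16): (1×1×168), (1×2×84), (1×3×56), (1×4×42), (1×6×28), (1×7×24), (1×8×21), (1×12×14), (2×2×42), (2×3×28), (2×4×21), (2×6×14), (2×7×12), (3×4×14), (3×7×8), (4×6×7)

(1×1×168), (1×2×84), (1×3×56), (1×4×42), (1×6×28), (1×7×24), (1×8×21), (1×12×14), (2×2×42), (2×3×28), (2×4×21), (2×6×14), (2×7×12), (3×4×14), (3×7×8), (4×6×7)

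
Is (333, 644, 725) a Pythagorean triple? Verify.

Compute a² + b² = 333² + 644² = 110889 + 414736 = 525625
Compute c² = 725² = 525625
Since 525625 = 525625, confirmed.

Yes, it is a Pythagorean triple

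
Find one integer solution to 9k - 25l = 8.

Step 1: Check solvability.
gcd(9, 25) = 1
Since 1 divides 8, solutions exist.

Step 2: Apply extended Euclidean algorithm to find gcd.
We find integers such that 9*x0 + 25*y0 = 1

Step 3: Scale the particular solution.
Multiply by 8/1 = 8:
k = -88, l = -32

Step 4: Verify.
9*(-88) - 25*(-32) = 8 = 8 ✓

k = -88, l = -32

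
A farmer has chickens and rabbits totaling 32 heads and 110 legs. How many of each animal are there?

Let c = chickens, r = rabbits.
Heads: c + r = 32
Legs: 2c + 4r = 110
From the first equation, c = 32 - r. Substitute:
2(32 - r) + 4r = 110
64 + 2r = 110
r = (110 - 64)/2 = 23
c = 32 - 23 = 9

Chickens: 9, Rabbits: 23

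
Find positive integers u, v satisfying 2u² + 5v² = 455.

Try small values of u and check whether (455 - 2u²)/5 is a perfect square.
u = 5: 2·5² = 50, so 5v² = 455 - 50 = 405, giving v² = 81, v = 9.
Check: 2·5² + 5·9² = 50 + 405 = 455 ✓

u = 5, v = 9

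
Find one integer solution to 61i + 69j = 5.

Step 1: Check solvability.
gcd(61, 69) = 1
Since 1 divides 5, solutions exist.

Step 2: Apply extended Euclidean algorithm to find gcd.
We find integers such that 61*x0 + 69*y0 = 1

Step 3: Scale the particular solution.
Multiply by 5/1 = 5:
i = -130, j = 115

Step 4: Verify.
61*(-130) + 69*(115) = 5 = 5 ✓

i = -130, j = 115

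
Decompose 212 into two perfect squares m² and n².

We need to find integers m, n > 0 such that m² + n² = 212.
Trying m = 4: n² = 212 - 4² = 212 - 16 = 196
n = 14
Check: 4² + 14² = 16 + 196 = 212 ✓

212 = 4² + 14²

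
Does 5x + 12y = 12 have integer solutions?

Step 1: Compute gcd(5, 12).
gcd(5, 12) = 1

Step 2: Check divisibility.
Does 1 divide 12? 12 = 1 x 12, so yes.

By the theorem on linear Diophantine equations, 5x + 12y = 12 has integer solutions if and only if gcd(5, 12) divides 12. Since 1 | 12, solutions exist.

Yes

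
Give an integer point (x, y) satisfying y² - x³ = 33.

Try small integer x values and check whether x³ + 33 is a perfect square.
x = -2: x³ + 33 = -2³ + 33 = -8 + 33 = 25
Is 25 a perfect square? 5² = 25 ✓
So (x, y) = (-2, 5) is a solution.

x = -2, y = 5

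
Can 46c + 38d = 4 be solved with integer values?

Step 1: Compute gcd(46, 38).
gcd(46, 38) = 2

Step 2: Check divisibility.
Does 2 divide 4? 4 = 2 x 2, so yes.

By the theorem on linear Diophantine equations, 46c + 38d = 4 has integer solutions if and only if gcd(46, 38) divides 4. Since 2 | 4, solutions exist.

Yes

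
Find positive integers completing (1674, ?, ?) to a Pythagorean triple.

We need the other leg and hypotenuse such that 1674² + x² = c².
Take x = 2640, c = 3126: 1674² + 2640² = 2802276 + 6969600 = 9771876 = 3126² ✓
Triple: (1674, 2640, 3126)

(1674, 2640, 3126)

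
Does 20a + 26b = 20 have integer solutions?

Step 1: Compute gcd(20, 26).
gcd(20, 26) = 2

Step 2: Check divisibility.
Does 2 divide 20? 20 = 2 x 10, so yes.

By the theorem on linear Diophantine equations, 20a + 26b = 20 has integer solutions if and only if gcd(20, 26) divides 20. Since 2 | 20, solutions exist.

Yes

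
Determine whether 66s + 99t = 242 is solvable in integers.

Step 1: Compute gcd(66, 99).
gcd(66, 99) = 33

Step 2: Check divisibility.
Does 33 divide 242? 242 = 33 x 7 + 11, so no.

By the theorem on linear Diophantine equations, 66s + 99t = 242 has integer solutions if and only if gcd(66, 99) divides 242. Since 33 does not divide 242, no solutions exist.

No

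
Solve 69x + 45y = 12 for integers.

Step 1: Check solvability.
gcd(69, 45) = 3
Since 3 divides 12, solutions exist.

Step 2: Apply extended Euclidean algorithm to find gcd.
We find integers such that 69*x0 + 45*y0 = 3

Step 3: Scale the particular solution.
Multiply by 12/3 = 4:
x = 8, y = -12

Step 4: Verify.
69*(8) + 45*(-12) = 12 = 12 ✓

x = 8, y = -12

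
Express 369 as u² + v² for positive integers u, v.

We need to find integers u, v > 0 such that u² + v² = 369.
Trying u = 12: v² = 369 - 12² = 369 - 144 = 225
v = 15
Check: 12² + 15² = 144 + 225 = 369 ✓

369 = 12² + 15²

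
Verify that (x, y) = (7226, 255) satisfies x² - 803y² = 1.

Compute x² = 7226² = 52215076
Compute 803y² = 803·255² = 803·65025 = 52215075
x² - 803y² = 52215076 - 52215075 = 1
Since this equals 1, (7226, 255) is a solution.

Yes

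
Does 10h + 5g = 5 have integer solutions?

Step 1: Compute gcd(10, 5).
gcd(10, 5) = 5

Step 2: Check divisibility.
Does 5 divide 5? 5 = 5 x 1, so yes.

By the theorem on linear Diophantine equations, 10h + 5g = 5 has integer solutions if and only if gcd(10, 5) divides 5. Since 5 | 5, solutions exist.

Yes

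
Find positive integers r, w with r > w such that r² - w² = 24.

Factor: r² - w² = (r+w)(r-w) = 24.
We need two factors of 24 with the same parity.
Use r+w = 12 and r-w = 2 (product 12·2 = 24).
Adding: 2r = 14, so r = 7.
Subtracting: 2w = 10, so w = 5.
Check: 7² - 5² = 49 - 25 = 24 ✓

r = 7, w = 5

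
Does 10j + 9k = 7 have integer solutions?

Step 1: Compute gcd(10, 9).
gcd(10, 9) = 1

Step 2: Check divisibility.
Does 1 divide 7? 7 = 1 x 7, so yes.

By the theorem on linear Diophantine equations, 10j + 9k = 7 has integer solutions if and only if gcd(10, 9) divides 7. Since 1 | 7, solutions exist.

Yes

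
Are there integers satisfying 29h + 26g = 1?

Step 1: Compute gcd(29, 26).
gcd(29, 26) = 1

Step 2: Check divisibility.
Does 1 divide 1? 1 = 1 x 1, so yes.

By the theorem on linear Diophantine equations, 29h + 26g = 1 has integer solutions if and only if gcd(29, 26) divides 1. Since 1 | 1, solutions exist.

Yes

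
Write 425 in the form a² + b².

We need to find integers a, b > 0 such that a² + b² = 425.
Trying a = 5: b² = 425 - 5² = 425 - 25 = 400
b = 20
Check: 5² + 20² = 25 + 400 = 425 ✓

425 = 5² + 20²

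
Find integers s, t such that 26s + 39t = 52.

Step 1: Check solvability.
gcd(26, 39) = 13
Since 13 divides 52, solutions exist.

Step 2: Apply extended Euclidean algorithm to find gcd.
We find integers such that 26*x0 + 39*y0 = 13

Step 3: Scale the particular solution.
Multiply by 52/13 = 4:
s = -4, t = 4

Step 4: Verify.
26*(-4) + 39*(4) = 52 = 52 ✓

s = -4, t = 4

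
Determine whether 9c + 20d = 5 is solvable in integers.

Step 1: Compute gcd(9, 20).
gcd(9, 20) = 1

Step 2: Check divisibility.
Does 1 divide 5? 5 = 1 x 5, so yes.

By the theorem on linear Diophantine equations, 9c + 20d = 5 has integer solutions if and only if gcd(9, 20) divides 5. Since 1 | 5, solutions exist.

Yes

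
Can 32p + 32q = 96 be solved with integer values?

Step 1: Compute gcd(32, 32).
gcd(32, 32) = 32

Step 2: Check divisibility.
Does 32 divide 96? 96 = 32 x 3, so yes.

By the theorem on linear Diophantine equations, 32p + 32q = 96 has integer solutions if and only if gcd(32, 32) divides 96. Since 32 | 96, solutions exist.

Yes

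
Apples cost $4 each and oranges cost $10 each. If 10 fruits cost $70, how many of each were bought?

Let a = apples, o = oranges.
a + o = 10
4a + 10o = 70
Substitute o = 10 - a:
4a + 10(10 - a) = 70
(4 - 10)a = 70 - 100
-6a = -30
a = 5, o = 10 - 5 = 5

Apples: 5, Oranges: 5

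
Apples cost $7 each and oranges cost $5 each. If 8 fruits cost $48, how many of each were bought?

Let a = apples, o = oranges.
a + o = 8
7a + 5o = 48
Substitute o = 8 - a:
7a + 5(8 - a) = 48
(7 - 5)a = 48 - 40
2a = 8
a = 4, o = 8 - 4 = 4

Apples: 4, Oranges: 4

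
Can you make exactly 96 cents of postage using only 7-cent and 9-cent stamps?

We need non-negative x, y with 7x + 9y = 96.
gcd(7, 9) = 1 divides 96, so integer solutions exist.
Search for a non-negative one: x = 6 gives 9y = 96 - 42 = 54, so y = 6.
Check: 7·6 + 9·6 = 96 ✓

Yes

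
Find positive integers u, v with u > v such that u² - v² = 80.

Factor: u² - v² = (u+v)(u-v) = 80.
We need two factors of 80 with the same parity.
Use u+v = 40 and u-v = 2 (product 40·2 = 80).
Adding: 2u = 42, so u = 21.
Subtracting: 2v = 38, so v = 19.
Check: 21² - 19² = 441 - 361 = 80 ✓

u = 21, v = 19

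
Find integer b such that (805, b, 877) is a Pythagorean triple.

b² = c² - a² = 877² - 805² = 769129 - 648025 = 121104
b = sqrt(121104) = 348

348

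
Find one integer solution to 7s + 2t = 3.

Step 1: Check solvability.
gcd(7, 2) = 1
Since 1 divides 3, solutions exist.

Step 2: Apply extended Euclidean algorithm to find gcd.
We find integers such that 7*x0 + 2*y0 = 1

Step 3: Scale the particular solution.
Multiply by 3/1 = 3:
s = 3, t = -9

Step 4: Verify.
7*(3) + 2*(-9) = 3 = 3 ✓

s = 3, t = -9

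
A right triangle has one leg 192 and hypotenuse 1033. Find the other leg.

a² = c² - b² = 1067089 - 36864 = 1030225
a = 1015

1015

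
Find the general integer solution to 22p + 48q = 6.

Step 1: Compute gcd(22, 48) = 2.
Since 2 divides 6, solutions exist.

Step 2: Find a particular solution using extended Euclidean algorithm.
We get p₀ = 33, q₀ = -15.
Check: 22*33 + 48*-15 = 6 = 6 ✓

Step 3: Write the general solution.
p = 33 + (48/2)t = 33 + 24t
q = -15 - (22/2)t = -15 - 11t
for any integer t.

p = 33 + 24t, q = -15 - 11t for integer t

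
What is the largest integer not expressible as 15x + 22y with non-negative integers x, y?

For two coprime denominations a and b, the Frobenius number (largest value not representable as a non-negative combination) is ab - a - b.
Here gcd(15, 22) = 1, so they are coprime.
F(15, 22) = 15·22 - 15 - 22 = 330 - 37 = 293

293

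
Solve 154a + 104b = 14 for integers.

Step 1: Check solvability.
gcd(154, 104) = 2
Since 2 divides 14, solutions exist.

Step 2: Apply extended Euclidean algorithm to find gcd.
We find integers such that 154*x0 + 104*y0 = 2

Step 3: Scale the particular solution.
Multiply by 14/2 = 7:
a = 175, b = -259

Step 4: Verify.
154*(175) + 104*(-259) = 14 = 14 ✓

a = 175, b = -259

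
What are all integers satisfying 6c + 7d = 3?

Step 1: Compute gcd(6, 7) = 1.
Since 1 divides 3, solutions exist.

Step 2: Find a particular solution using extended Euclidean algorithm.
We get c₀ = -3, d₀ = 3.
Check: 6*-3 + 7*3 = 3 = 3 ✓

Step 3: Write the general solution.
c = -3 + (7/1)t = -3 + 7t
d = 3 - (6/1)t = 3 - 6t
for any integer t.

c = -3 + 7t, d = 3 - 6t for integer t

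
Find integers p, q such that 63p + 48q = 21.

Step 1: Check solvability.
gcd(63, 48) = 3
Since 3 divides 21, solutions exist.

Step 2: Apply extended Euclidean algorithm to find gcd.
We find integers such that 63*x0 + 48*y0 = 3

Step 3: Scale the particular solution.
Multiply by 21/3 = 7:
p = -21, q = 28

Step 4: Verify.
63*(-21) + 48*(28) = 21 = 21 ✓

p = -21, q = 28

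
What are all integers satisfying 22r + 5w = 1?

Step 1: Compute gcd(22, 5) = 1.
Since 1 divides 1, solutions exist.

Step 2: Find a particular solution using extended Euclidean algorithm.
We get r₀ = -2, w₀ = 9.
Check: 22*-2 + 5*9 = 1 = 1 ✓

Step 3: Write the general solution.
r = -2 + (5/1)t = -2 + 5t
w = 9 - (22/1)t = 9 - 22t
for any integer t.

r = -2 + 5t, w = 9 - 22t for integer t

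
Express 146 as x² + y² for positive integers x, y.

We need to find integers x, y > 0 such that x² + y² = 146.
Trying x = 5: y² = 146 - 5² = 146 - 25 = 121
y = 11
Check: 5² + 11² = 25 + 121 = 146 ✓

146 = 5² + 11²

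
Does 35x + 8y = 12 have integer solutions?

Step 1: Compute gcd(35, 8).
gcd(35, 8) = 1

Step 2: Check divisibility.
Does 1 divide 12? 12 = 1 x 12, so yes.

By the theorem on linear Diophantine equations, 35x + 8y = 12 has integer solutions if and only if gcd(35, 8) divides 12. Since 1 | 12, solutions exist.

Yes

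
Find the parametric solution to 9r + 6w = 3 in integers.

Step 1: Compute gcd(9, 6) = 3.
Since 3 divides 3, solutions exist.

Step 2: Find a particular solution using extended Euclidean algorithm.
We get r₀ = 1, w₀ = -1.
Check: 9*1 + 6*-1 = 3 = 3 ✓

Step 3: Write the general solution.
r = 1 + (6/3)t = 1 + 2t
w = -1 - (9/3)t = -1 - 3t
for any integer t.

r = 1 + 2t, w = -1 - 3t for integer t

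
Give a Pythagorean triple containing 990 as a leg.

We need the other leg and hypotenuse such that 990² + x² = c².
Take x = 3192, c = 3342: 990² + 3192² = 980100 + 10188864 = 11168964 = 3342² ✓
Triple: (990, 3192, 3342)

(990, 3192, 3342)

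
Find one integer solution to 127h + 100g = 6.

Step 1: Check solvability.
gcd(127, 100) = 1
Since 1 divides 6, solutions exist.

Step 2: Apply extended Euclidean algorithm to find gcd.
We find integers such that 127*x0 + 100*y0 = 1

Step 3: Scale the particular solution.
Multiply by 6/1 = 6:
h = -222, g = 282

Step 4: Verify.
127*(-222) + 100*(282) = 6 = 6 ✓

h = -222, g = 282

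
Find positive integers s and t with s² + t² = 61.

We need to find integers s, t > 0 such that s² + t² = 61.
Trying s = 5: t² = 61 - 5² = 61 - 25 = 36
t = 6
Check: 5² + 6² = 25 + 36 = 61 ✓

61 = 5² + 6²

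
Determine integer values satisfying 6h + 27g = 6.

Step 1: Check solvability.
gcd(6, 27) = 3
Since 3 divides 6, solutions exist.

Step 2: Apply extended Euclidean algorithm to find gcd.
We find integers such that 6*x0 + 27*y0 = 3

Step 3: Scale the particular solution.
Multiply by 6/3 = 2:
h = -8, g = 2

Step 4: Verify.
6*(-8) + 27*(2) = 6 = 6 ✓

h = -8, g = 2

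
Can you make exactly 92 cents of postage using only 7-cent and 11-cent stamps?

We need non-negative x, y with 7x + 11y = 92.
gcd(7, 11) = 1 divides 92, so integer solutions exist.
Search for a non-negative one: x = 10 gives 11y = 92 - 70 = 22, so y = 2.
Check: 7·10 + 11·2 = 92 ✓

Yes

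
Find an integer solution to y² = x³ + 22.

Try small integer x values and check whether x³ + 22 is a perfect square.
x = 3: x³ + 22 = 3³ + 22 = 27 + 22 = 49
Is 49 a perfect square? 7² = 49 ✓
So (x, y) = (3, 7) is a solution.

x = 3, y = 7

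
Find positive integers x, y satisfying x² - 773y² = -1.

We need x² = 773y² - 1. Try successive y:
y = 1: x² = 773·1² - 1 = 772, not a perfect square
y = 2: x² = 773·2² - 1 = 3091, not a perfect square
y = 3: x² = 773·3² - 1 = 6956, not a perfect square
...
y = 48305: x² = 773·48305² - 1 = 1803697348324 = 1343018² ✓
Check: 1343018² - 773·48305² = 1803697348324 - 1803697348325 = -1 ✓

x = 1343018, y = 48305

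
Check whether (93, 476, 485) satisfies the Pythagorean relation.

Compute a² + b²:
93² + 476² = 8649 + 226576 = 235225
Compute c²:
485² = 235225
Since 235225 = 235225, it is a Pythagorean triple.

Yes, it is a Pythagorean triple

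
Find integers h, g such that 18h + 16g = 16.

Step 1: Check solvability.
gcd(18, 16) = 2
Since 2 divides 16, solutions exist.

Step 2: Apply extended Euclidean algorithm to find gcd.
We find integers such that 18*x0 + 16*y0 = 2

Step 3: Scale the particular solution.
Multiply by 16/2 = 8:
h = 8, g = -8

Step 4: Verify.
18*(8) + 16*(-8) = 16 = 16 ✓

h = 8, g = -8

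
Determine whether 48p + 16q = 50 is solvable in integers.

Step 1: Compute gcd(48, 16).
gcd(48, 16) = 16

Step 2: Check divisibility.
Does 16 divide 50? 50 = 16 x 3 + 2, so no.

By the theorem on linear Diophantine equations, 48p + 16q = 50 has integer solutions if and only if gcd(48, 16) divides 50. Since 16 does not divide 50, no solutions exist.

No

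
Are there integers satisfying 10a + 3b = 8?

Step 1: Compute gcd(10, 3).
gcd(10, 3) = 1

Step 2: Check divisibility.
Does 1 divide 8? 8 = 1 x 8, so yes.

By the theorem on linear Diophantine equations, 10a + 3b = 8 has integer solutions if and only if gcd(10, 3) divides 8. Since 1 | 8, solutions exist.

Yes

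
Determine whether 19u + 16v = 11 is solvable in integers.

Step 1: Compute gcd(19, 16).
gcd(19, 16) = 1

Step 2: Check divisibility.
Does 1 divide 11? 11 = 1 x 11, so yes.

By the theorem on linear Diophantine equations, 19u + 16v = 11 has integer solutions if and only if gcd(19, 16) divides 11. Since 1 | 11, solutions exist.

Yes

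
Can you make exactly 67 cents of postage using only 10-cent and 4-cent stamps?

We need non-negative x, y with 10x + 4y = 67.
gcd(10, 4) = 2, and 2 does not divide 67.
No integer solutions exist, so certainly no non-negative ones.

No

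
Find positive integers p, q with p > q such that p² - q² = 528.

Factor: p² - q² = (p+q)(p-q) = 528.
We need two factors of 528 with the same parity.
Use p+q = 264 and p-q = 2 (product 264·2 = 528).
Adding: 2p = 266, so p = 133.
Subtracting: 2q = 262, so q = 131.
Check: 133² - 131² = 17689 - 17161 = 528 ✓

p = 133, q = 131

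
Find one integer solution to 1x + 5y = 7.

Step 1: Check solvability.
gcd(1, 5) = 1
Since 1 divides 7, solutions exist.

Step 2: Apply extended Euclidean algorithm to find gcd.
We find integers such that 1*x0 + 5*y0 = 1

Step 3: Scale the particular solution.
Multiply by 7/1 = 7:
x = 7, y = 0

Step 4: Verify.
1*(7) + 5*(0) = 7 = 7 ✓

x = 7, y = 0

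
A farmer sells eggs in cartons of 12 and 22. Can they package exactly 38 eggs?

We need non-negative a, b with 12a + 22b = 38.
gcd(12, 22) = 2 divides 38, but no a in [0, 3] gives non-negative b.

No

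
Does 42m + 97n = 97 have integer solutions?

Step 1: Compute gcd(42, 97).
gcd(42, 97) = 1

Step 2: Check divisibility.
Does 1 divide 97? 97 = 1 x 97, so yes.

By the theorem on linear Diophantine equations, 42m + 97n = 97 has integer solutions if and only if gcd(42, 97) divides 97. Since 1 | 97, solutions exist.

Yes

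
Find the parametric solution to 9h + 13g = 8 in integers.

Step 1: Compute gcd(9, 13) = 1.
Since 1 divides 8, solutions exist.

Step 2: Find a particular solution using extended Euclidean algorithm.
We get h₀ = 24, g₀ = -16.
Check: 9*24 + 13*-16 = 8 = 8 ✓

Step 3: Write the general solution.
h = 24 + (13/1)t = 24 + 13t
g = -16 - (9/1)t = -16 - 9t
for any integer t.

h = 24 + 13t, g = -16 - 9t for integer t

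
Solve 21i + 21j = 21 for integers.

Step 1: Check solvability.
gcd(21, 21) = 21
Since 21 divides 21, solutions exist.

Step 2: Apply extended Euclidean algorithm to find gcd.
We find integers such that 21*x0 + 21*y0 = 21

Step 3: Scale the particular solution.
Multiply by 21/21 = 1:
i = 0, j = 1

Step 4: Verify.
21*(0) + 21*(1) = 21 = 21 ✓

i = 0, j = 1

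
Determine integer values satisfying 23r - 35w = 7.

Step 1: Check solvability.
gcd(23, 35) = 1
Since 1 divides 7, solutions exist.

Step 2: Apply extended Euclidean algorithm to find gcd.
We find integers such that 23*x0 + 35*y0 = 1

Step 3: Scale the particular solution.
Multiply by 7/1 = 7:
r = -21, w = -14

Step 4: Verify.
23*(-21) - 35*(-14) = 7 = 7 ✓

r = -21, w = -14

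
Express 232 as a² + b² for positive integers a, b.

We need to find integers a, b > 0 such that a² + b² = 232.
Trying a = 6: b² = 232 - 6² = 232 - 36 = 196
b = 14
Check: 6² + 14² = 36 + 196 = 232 ✓

232 = 6² + 14²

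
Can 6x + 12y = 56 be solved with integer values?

Step 1: Compute gcd(6, 12).
gcd(6, 12) = 6

Step 2: Check divisibility.
Does 6 divide 56? 56 = 6 x 9 + 2, so no.

By the theorem on linear Diophantine equations, 6x + 12y = 56 has integer solutions if and only if gcd(6, 12) divides 56. Since 6 does not divide 56, no solutions exist.

No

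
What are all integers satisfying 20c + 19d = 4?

Step 1: Compute gcd(20, 19) = 1.
Since 1 divides 4, solutions exist.

Step 2: Find a particular solution using extended Euclidean algorithm.
We get c₀ = 4, d₀ = -4.
Check: 20*4 + 19*-4 = 4 = 4 ✓

Step 3: Write the general solution.
c = 4 + (19/1)t = 4 + 19t
d = -4 - (20/1)t = -4 - 20t
for any integer t.

c = 4 + 19t, d = -4 - 20t for integer t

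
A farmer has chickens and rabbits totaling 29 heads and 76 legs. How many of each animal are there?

Let c = chickens, r = rabbits.
Heads: c + r = 29
Legs: 2c + 4r = 76
From the first equation, c = 29 - r. Substitute:
2(29 - r) + 4r = 76
58 + 2r = 76
r = (76 - 58)/2 = 9
c = 29 - 9 = 20

Chickens: 20, Rabbits: 9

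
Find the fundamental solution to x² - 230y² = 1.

We seek the smallest positive integers (x, y) with x² - 230y² = 1, i.e., x² = 230y² + 1.
Try successive y values:
y = 1: x² = 230·1² + 1 = 231, not a perfect square
y = 2: x² = 230·2² + 1 = 921, not a perfect square
y = 3: x² = 230·3² + 1 = 2071, not a perfect square
... continuing the search (or via continued fractions) ...
y = 6: x² = 230·6² + 1 = 8281, x = 91 ✓

Verify: 91² - 230·6² = 8281 - 8280 = 1 ✓

x = 91, y = 6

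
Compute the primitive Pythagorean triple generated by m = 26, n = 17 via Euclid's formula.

a = m² - n² = 26² - 17² = 676 - 289 = 387
b = 2mn = 2·26·17 = 884
c = m² + n² = 676 + 289 = 965
Verify: 387² + 884² = 149769 + 781456 = 931225 = 965² ✓

(387, 884, 965)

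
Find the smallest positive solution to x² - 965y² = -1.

We need x² = 965y² - 1. Try successive y:
y = 1: x² = 965·1² - 1 = 964, not a perfect square
y = 2: x² = 965·2² - 1 = 3859, not a perfect square
y = 3: x² = 965·3² - 1 = 8684, not a perfect square
...
y = 481: x² = 965·481² - 1 = 223263364 = 14942² ✓
Check: 14942² - 965·481² = 223263364 - 223263365 = -1 ✓

x = 14942, y = 481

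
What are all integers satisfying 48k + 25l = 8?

Step 1: Compute gcd(48, 25) = 1.
Since 1 divides 8, solutions exist.

Step 2: Find a particular solution using extended Euclidean algorithm.
We get k₀ = 96, l₀ = -184.
Check: 48*96 + 25*-184 = 8 = 8 ✓

Step 3: Write the general solution.
k = 96 + (25/1)t = 96 + 25t
l = -184 - (48/1)t = -184 - 48t
for any integer t.

k = 96 + 25t, l = -184 - 48t for integer t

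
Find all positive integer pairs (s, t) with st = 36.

The positive divisors of 36 are: 1, 2, 3, 4, 6, 9, 12, 18, 36.
Each divisor d gives the pair (d, 36/d):
(1, 36), (2, 18), (3, 12), (4, 9), (6, 6), (9, 4), (12, 3), (18, 2), (36, 1)

(1, 36), (2, 18), (3, 12), (4, 9), (6, 6), (9, 4), (12, 3), (18, 2), (36, 1)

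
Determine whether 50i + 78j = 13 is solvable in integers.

Step 1: Compute gcd(50, 78).
gcd(50, 78) = 2

Step 2: Check divisibility.
Does 2 divide 13? 13 = 2 x 6 + 1, so no.

By the theorem on linear Diophantine equations, 50i + 78j = 13 has integer solutions if and only if gcd(50, 78) divides 13. Since 2 does not divide 13, no solutions exist.

No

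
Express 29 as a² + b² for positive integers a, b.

We need to find integers a, b > 0 such that a² + b² = 29.
Trying a = 2: b² = 29 - 2² = 29 - 4 = 25
b = 5
Check: 2² + 5² = 4 + 25 = 29 ✓

29 = 2² + 5²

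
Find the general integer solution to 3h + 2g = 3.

Step 1: Compute gcd(3, 2) = 1.
Since 1 divides 3, solutions exist.

Step 2: Find a particular solution using extended Euclidean algorithm.
We get h₀ = 3, g₀ = -3.
Check: 3*3 + 2*-3 = 3 = 3 ✓

Step 3: Write the general solution.
h = 3 + (2/1)t = 3 + 2t
g = -3 - (3/1)t = -3 - 3t
for any integer t.

h = 3 + 2t, g = -3 - 3t for integer t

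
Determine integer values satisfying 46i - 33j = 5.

Step 1: Check solvability.
gcd(46, 33) = 1
Since 1 divides 5, solutions exist.

Step 2: Apply extended Euclidean algorithm to find gcd.
We find integers such that 46*x0 + 33*y0 = 1

Step 3: Scale the particular solution.
Multiply by 5/1 = 5:
i = -25, j = -35

Step 4: Verify.
46*(-25) - 33*(-35) = 5 = 5 ✓

i = -25, j = -35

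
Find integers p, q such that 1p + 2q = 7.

Step 1: Check solvability.
gcd(1, 2) = 1
Since 1 divides 7, solutions exist.

Step 2: Apply extended Euclidean algorithm to find gcd.
We find integers such that 1*x0 + 2*y0 = 1

Step 3: Scale the particular solution.
Multiply by 7/1 = 7:
p = 7, q = 0

Step 4: Verify.
1*(7) + 2*(0) = 7 = 7 ✓

p = 7, q = 0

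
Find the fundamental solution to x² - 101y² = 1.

We seek the smallest positive integers (x, y) with x² - 101y² = 1, i.e., x² = 101y² + 1.
Try successive y values:
y = 1: x² = 101·1² + 1 = 102, not a perfect square
y = 2: x² = 101·2² + 1 = 405, not a perfect square
y = 3: x² = 101·3² + 1 = 910, not a perfect square
... continuing the search (or via continued fractions) ...
y = 20: x² = 101·20² + 1 = 40401, x = 201 ✓

Verify: 201² - 101·20² = 40401 - 40400 = 1 ✓

x = 201, y = 20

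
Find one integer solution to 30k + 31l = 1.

Step 1: Check solvability.
gcd(30, 31) = 1
Since 1 divides 1, solutions exist.

Step 2: Apply extended Euclidean algorithm to find gcd.
We find integers such that 30*x0 + 31*y0 = 1

Step 3: Scale the particular solution.
Multiply by 1/1 = 1:
k = -1, l = 1

Step 4: Verify.
30*(-1) + 31*(1) = 1 = 1 ✓

k = -1, l = 1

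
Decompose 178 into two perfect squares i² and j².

We need to find integers i, j > 0 such that i² + j² = 178.
Trying i = 3: j² = 178 - 3² = 178 - 9 = 169
j = 13
Check: 3² + 13² = 9 + 169 = 178 ✓

178 = 3² + 13²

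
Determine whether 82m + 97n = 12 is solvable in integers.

Step 1: Compute gcd(82, 97).
gcd(82, 97) = 1

Step 2: Check divisibility.
Does 1 divide 12? 12 = 1 x 12, so yes.

By the theorem on linear Diophantine equations, 82m + 97n = 12 has integer solutions if and only if gcd(82, 97) divides 12. Since 1 | 12, solutions exist.

Yes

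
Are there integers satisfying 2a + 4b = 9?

Step 1: Compute gcd(2, 4).
gcd(2, 4) = 2

Step 2: Check divisibility.
Does 2 divide 9? 9 = 2 x 4 + 1, so no.

By the theorem on linear Diophantine equations, 2a + 4b = 9 has integer solutions if and only if gcd(2, 4) divides 9. Since 2 does not divide 9, no solutions exist.

No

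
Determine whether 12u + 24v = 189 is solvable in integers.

Step 1: Compute gcd(12, 24).
gcd(12, 24) = 12

Step 2: Check divisibility.
Does 12 divide 189? 189 = 12 x 15 + 9, so no.

By the theorem on linear Diophantine equations, 12u + 24v = 189 has integer solutions if and only if gcd(12, 24) divides 189. Since 12 does not divide 189, no solutions exist.

No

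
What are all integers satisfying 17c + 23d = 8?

Step 1: Compute gcd(17, 23) = 1.
Since 1 divides 8, solutions exist.

Step 2: Find a particular solution using extended Euclidean algorithm.
We get c₀ = -32, d₀ = 24.
Check: 17*-32 + 23*24 = 8 = 8 ✓

Step 3: Write the general solution.
c = -32 + (23/1)t = -32 + 23t
d = 24 - (17/1)t = 24 - 17t
for any integer t.

c = -32 + 23t, d = 24 - 17t for integer t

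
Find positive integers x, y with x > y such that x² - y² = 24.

Factor: x² - y² = (x+y)(x-y) = 24.
We need two factors of 24 with the same parity.
Use x+y = 12 and x-y = 2 (product 12·2 = 24).
Adding: 2x = 14, so x = 7.
Subtracting: 2y = 10, so y = 5.
Check: 7² - 5² = 49 - 25 = 24 ✓

x = 7, y = 5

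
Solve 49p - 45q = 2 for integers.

Step 1: Check solvability.
gcd(49, 45) = 1
Since 1 divides 2, solutions exist.

Step 2: Apply extended Euclidean algorithm to find gcd.
We find integers such that 49*x0 + 45*y0 = 1

Step 3: Scale the particular solution.
Multiply by 2/1 = 2:
p = -22, q = -24

Step 4: Verify.
49*(-22) - 45*(-24) = 2 = 2 ✓

p = -22, q = -24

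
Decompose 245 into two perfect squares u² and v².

We need to find integers u, v > 0 such that u² + v² = 245.
Trying u = 7: v² = 245 - 7² = 245 - 49 = 196
v = 14
Check: 7² + 14² = 49 + 196 = 245 ✓

245 = 7² + 14²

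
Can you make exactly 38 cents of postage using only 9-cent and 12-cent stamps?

We need non-negative x, y with 9x + 12y = 38.
gcd(9, 12) = 3, and 3 does not divide 38.
No integer solutions exist, so certainly no non-negative ones.

No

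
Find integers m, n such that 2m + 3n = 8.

Step 1: Check solvability.
gcd(2, 3) = 1
Since 1 divides 8, solutions exist.

Step 2: Apply extended Euclidean algorithm to find gcd.
We find integers such that 2*x0 + 3*y0 = 1

Step 3: Scale the particular solution.
Multiply by 8/1 = 8:
m = -8, n = 8

Step 4: Verify.
2*(-8) + 3*(8) = 8 = 8 ✓

m = -8, n = 8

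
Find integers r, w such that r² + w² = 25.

We need to find integers r, w > 0 such that r² + w² = 25.
Trying r = 3: w² = 25 - 3² = 25 - 9 = 16
w = 4
Check: 3² + 4² = 9 + 16 = 25 ✓

25 = 3² + 4²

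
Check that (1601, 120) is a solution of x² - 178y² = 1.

Compute x² = 1601² = 2563201
Compute 178y² = 178·120² = 178·14400 = 2563200
x² - 178y² = 2563201 - 2563200 = 1
Since this equals 1, (1601, 120) is a solution.

Yes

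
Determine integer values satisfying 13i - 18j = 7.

Step 1: Check solvability.
gcd(13, 18) = 1
Since 1 divides 7, solutions exist.

Step 2: Apply extended Euclidean algorithm to find gcd.
We find integers such that 13*x0 + 18*y0 = 1

Step 3: Scale the particular solution.
Multiply by 7/1 = 7:
i = 49, j = 35

Step 4: Verify.
13*(49) - 18*(35) = 7 = 7 ✓

i = 49, j = 35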